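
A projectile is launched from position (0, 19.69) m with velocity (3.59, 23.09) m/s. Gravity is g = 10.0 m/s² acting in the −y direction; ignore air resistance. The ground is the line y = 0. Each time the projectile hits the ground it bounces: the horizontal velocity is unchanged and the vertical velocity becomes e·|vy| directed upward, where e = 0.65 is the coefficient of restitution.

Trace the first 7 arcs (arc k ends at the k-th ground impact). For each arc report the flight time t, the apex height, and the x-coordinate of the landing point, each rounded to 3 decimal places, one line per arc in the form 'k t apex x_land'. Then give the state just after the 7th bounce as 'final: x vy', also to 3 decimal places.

Arc 1: start y=19.690, vy=23.090 → t=5.354, apex=46.347, x_land=19.219, impact vy=-30.446
  bounce: vy ← 0.65·30.446 = 19.790
Arc 2: start y=0.000, vy=19.790 → t=3.958, apex=19.582, x_land=33.428, impact vy=-19.790
  bounce: vy ← 0.65·19.790 = 12.863
Arc 3: start y=0.000, vy=12.863 → t=2.573, apex=8.273, x_land=42.664, impact vy=-12.863
  bounce: vy ← 0.65·12.863 = 8.361
Arc 4: start y=0.000, vy=8.361 → t=1.672, apex=3.495, x_land=48.668, impact vy=-8.361
  bounce: vy ← 0.65·8.361 = 5.435
Arc 5: start y=0.000, vy=5.435 → t=1.087, apex=1.477, x_land=52.570, impact vy=-5.435
  bounce: vy ← 0.65·5.435 = 3.533
Arc 6: start y=0.000, vy=3.533 → t=0.707, apex=0.624, x_land=55.106, impact vy=-3.533
  bounce: vy ← 0.65·3.533 = 2.296
Arc 7: start y=0.000, vy=2.296 → t=0.459, apex=0.264, x_land=56.755, impact vy=-2.296
  bounce: vy ← 0.65·2.296 = 1.493

1 5.354 46.347 19.219
2 3.958 19.582 33.428
3 2.573 8.273 42.664
4 1.672 3.495 48.668
5 1.087 1.477 52.570
6 0.707 0.624 55.106
7 0.459 0.264 56.755
final: 56.755 1.493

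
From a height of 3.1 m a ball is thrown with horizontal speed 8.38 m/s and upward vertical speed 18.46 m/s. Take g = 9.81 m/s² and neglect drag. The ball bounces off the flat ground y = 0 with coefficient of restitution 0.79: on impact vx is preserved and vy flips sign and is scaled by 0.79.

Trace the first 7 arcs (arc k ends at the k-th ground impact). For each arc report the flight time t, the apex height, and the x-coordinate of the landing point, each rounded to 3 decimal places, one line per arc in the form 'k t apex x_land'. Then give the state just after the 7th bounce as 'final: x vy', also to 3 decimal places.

1 3.925 20.469 32.888
2 3.228 12.774 59.935
3 2.550 7.973 81.303
4 2.014 4.976 98.183
5 1.591 3.105 111.518
6 1.257 1.938 122.053
7 0.993 1.210 130.376
final: 130.376 3.848

Arc 1: start y=3.100, vy=18.460 → t=3.925, apex=20.469, x_land=32.888, impact vy=-20.040
  bounce: vy ← 0.79·20.040 = 15.831
Arc 2: start y=0.000, vy=15.831 → t=3.228, apex=12.774, x_land=59.935, impact vy=-15.831
  bounce: vy ← 0.79·15.831 = 12.507
Arc 3: start y=0.000, vy=12.507 → t=2.550, apex=7.973, x_land=81.303, impact vy=-12.507
  bounce: vy ← 0.79·12.507 = 9.880
Arc 4: start y=0.000, vy=9.880 → t=2.014, apex=4.976, x_land=98.183, impact vy=-9.880
  bounce: vy ← 0.79·9.880 = 7.806
Arc 5: start y=0.000, vy=7.806 → t=1.591, apex=3.105, x_land=111.518, impact vy=-7.806
  bounce: vy ← 0.79·7.806 = 6.166
Arc 6: start y=0.000, vy=6.166 → t=1.257, apex=1.938, x_land=122.053, impact vy=-6.166
  bounce: vy ← 0.79·6.166 = 4.871
Arc 7: start y=0.000, vy=4.871 → t=0.993, apex=1.210, x_land=130.376, impact vy=-4.871
  bounce: vy ← 0.79·4.871 = 3.848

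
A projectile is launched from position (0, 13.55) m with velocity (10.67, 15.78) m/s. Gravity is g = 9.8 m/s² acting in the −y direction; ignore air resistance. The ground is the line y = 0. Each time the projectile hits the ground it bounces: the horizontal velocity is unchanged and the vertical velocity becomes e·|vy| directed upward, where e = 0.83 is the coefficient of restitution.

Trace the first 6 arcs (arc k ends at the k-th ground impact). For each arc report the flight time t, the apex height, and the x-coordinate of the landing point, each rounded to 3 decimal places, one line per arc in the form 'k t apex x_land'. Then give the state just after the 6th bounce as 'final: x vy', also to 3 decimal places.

Arc 1: start y=13.550, vy=15.780 → t=3.925, apex=26.255, x_land=41.879, impact vy=-22.685
  bounce: vy ← 0.83·22.685 = 18.828
Arc 2: start y=0.000, vy=18.828 → t=3.842, apex=18.087, x_land=82.879, impact vy=-18.828
  bounce: vy ← 0.83·18.828 = 15.627
Arc 3: start y=0.000, vy=15.627 → t=3.189, apex=12.460, x_land=116.908, impact vy=-15.627
  bounce: vy ← 0.83·15.627 = 12.971
Arc 4: start y=0.000, vy=12.971 → t=2.647, apex=8.584, x_land=145.152, impact vy=-12.971
  bounce: vy ← 0.83·12.971 = 10.766
Arc 5: start y=0.000, vy=10.766 → t=2.197, apex=5.913, x_land=168.595, impact vy=-10.766
  bounce: vy ← 0.83·10.766 = 8.936
Arc 6: start y=0.000, vy=8.936 → t=1.824, apex=4.074, x_land=188.053, impact vy=-8.936
  bounce: vy ← 0.83·8.936 = 7.416

1 3.925 26.255 41.879
2 3.842 18.087 82.879
3 3.189 12.460 116.908
4 2.647 8.584 145.152
5 2.197 5.913 168.595
6 1.824 4.074 188.053
final: 188.053 7.416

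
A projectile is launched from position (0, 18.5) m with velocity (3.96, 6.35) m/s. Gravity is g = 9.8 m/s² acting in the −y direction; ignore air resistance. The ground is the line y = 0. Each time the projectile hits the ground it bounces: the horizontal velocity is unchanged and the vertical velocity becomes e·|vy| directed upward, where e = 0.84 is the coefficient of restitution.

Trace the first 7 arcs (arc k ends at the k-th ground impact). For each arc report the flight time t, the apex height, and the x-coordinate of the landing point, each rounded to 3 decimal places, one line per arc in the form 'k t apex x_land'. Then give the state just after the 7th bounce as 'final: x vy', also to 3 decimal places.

Arc 1: start y=18.500, vy=6.350 → t=2.696, apex=20.557, x_land=10.677, impact vy=-20.073
  bounce: vy ← 0.84·20.073 = 16.861
Arc 2: start y=0.000, vy=16.861 → t=3.441, apex=14.505, x_land=24.304, impact vy=-16.861
  bounce: vy ← 0.84·16.861 = 14.163
Arc 3: start y=0.000, vy=14.163 → t=2.891, apex=10.235, x_land=35.750, impact vy=-14.163
  bounce: vy ← 0.84·14.163 = 11.897
Arc 4: start y=0.000, vy=11.897 → t=2.428, apex=7.222, x_land=45.365, impact vy=-11.897
  bounce: vy ← 0.84·11.897 = 9.994
Arc 5: start y=0.000, vy=9.994 → t=2.040, apex=5.096, x_land=53.442, impact vy=-9.994
  bounce: vy ← 0.84·9.994 = 8.395
Arc 6: start y=0.000, vy=8.395 → t=1.713, apex=3.595, x_land=60.226, impact vy=-8.395
  bounce: vy ← 0.84·8.395 = 7.052
Arc 7: start y=0.000, vy=7.052 → t=1.439, apex=2.537, x_land=65.925, impact vy=-7.052
  bounce: vy ← 0.84·7.052 = 5.923

1 2.696 20.557 10.677
2 3.441 14.505 24.304
3 2.891 10.235 35.750
4 2.428 7.222 45.365
5 2.040 5.096 53.442
6 1.713 3.595 60.226
7 1.439 2.537 65.925
final: 65.925 5.923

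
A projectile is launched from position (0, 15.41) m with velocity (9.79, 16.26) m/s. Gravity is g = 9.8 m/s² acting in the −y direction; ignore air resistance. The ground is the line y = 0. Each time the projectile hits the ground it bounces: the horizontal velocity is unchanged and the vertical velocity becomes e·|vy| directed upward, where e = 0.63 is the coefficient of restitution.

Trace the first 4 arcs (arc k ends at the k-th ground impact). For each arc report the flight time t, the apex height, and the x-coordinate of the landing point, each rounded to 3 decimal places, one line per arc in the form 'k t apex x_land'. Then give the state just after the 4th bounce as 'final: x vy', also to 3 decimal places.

Arc 1: start y=15.410, vy=16.260 → t=4.088, apex=28.899, x_land=40.019, impact vy=-23.800
  bounce: vy ← 0.63·23.800 = 14.994
Arc 2: start y=0.000, vy=14.994 → t=3.060, apex=11.470, x_land=69.976, impact vy=-14.994
  bounce: vy ← 0.63·14.994 = 9.446
Arc 3: start y=0.000, vy=9.446 → t=1.928, apex=4.552, x_land=88.849, impact vy=-9.446
  bounce: vy ← 0.63·9.446 = 5.951
Arc 4: start y=0.000, vy=5.951 → t=1.214, apex=1.807, x_land=100.739, impact vy=-5.951
  bounce: vy ← 0.63·5.951 = 3.749

1 4.088 28.899 40.019
2 3.060 11.470 69.976
3 1.928 4.552 88.849
4 1.214 1.807 100.739
final: 100.739 3.749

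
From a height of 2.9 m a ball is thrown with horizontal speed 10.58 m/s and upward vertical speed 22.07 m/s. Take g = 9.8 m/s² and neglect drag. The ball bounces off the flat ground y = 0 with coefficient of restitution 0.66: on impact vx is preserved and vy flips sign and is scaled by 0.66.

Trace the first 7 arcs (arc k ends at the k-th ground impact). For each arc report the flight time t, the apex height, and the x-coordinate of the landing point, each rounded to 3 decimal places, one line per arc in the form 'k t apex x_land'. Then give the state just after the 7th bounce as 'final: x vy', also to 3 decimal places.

Arc 1: start y=2.900, vy=22.070 → t=4.632, apex=27.751, x_land=49.005, impact vy=-23.322
  bounce: vy ← 0.66·23.322 = 15.393
Arc 2: start y=0.000, vy=15.393 → t=3.141, apex=12.088, x_land=82.241, impact vy=-15.393
  bounce: vy ← 0.66·15.393 = 10.159
Arc 3: start y=0.000, vy=10.159 → t=2.073, apex=5.266, x_land=104.176, impact vy=-10.159
  bounce: vy ← 0.66·10.159 = 6.705
Arc 4: start y=0.000, vy=6.705 → t=1.368, apex=2.294, x_land=118.653, impact vy=-6.705
  bounce: vy ← 0.66·6.705 = 4.425
Arc 5: start y=0.000, vy=4.425 → t=0.903, apex=0.999, x_land=128.209, impact vy=-4.425
  bounce: vy ← 0.66·4.425 = 2.921
Arc 6: start y=0.000, vy=2.921 → t=0.596, apex=0.435, x_land=134.515, impact vy=-2.921
  bounce: vy ← 0.66·2.921 = 1.928
Arc 7: start y=0.000, vy=1.928 → t=0.393, apex=0.190, x_land=138.677, impact vy=-1.928
  bounce: vy ← 0.66·1.928 = 1.272

1 4.632 27.751 49.005
2 3.141 12.088 82.241
3 2.073 5.266 104.176
4 1.368 2.294 118.653
5 0.903 0.999 128.209
6 0.596 0.435 134.515
7 0.393 0.190 138.677
final: 138.677 1.272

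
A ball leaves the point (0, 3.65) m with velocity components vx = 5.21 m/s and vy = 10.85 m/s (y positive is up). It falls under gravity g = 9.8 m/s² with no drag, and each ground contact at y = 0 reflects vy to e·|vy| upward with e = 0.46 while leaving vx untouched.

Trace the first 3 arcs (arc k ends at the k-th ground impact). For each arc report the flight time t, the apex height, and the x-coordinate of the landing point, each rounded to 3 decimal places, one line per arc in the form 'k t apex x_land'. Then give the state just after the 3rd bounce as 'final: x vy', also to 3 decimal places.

1 2.511 9.656 13.082
2 1.291 2.043 19.811
3 0.594 0.432 22.906
final: 22.906 1.339

Arc 1: start y=3.650, vy=10.850 → t=2.511, apex=9.656, x_land=13.082, impact vy=-13.757
  bounce: vy ← 0.46·13.757 = 6.328
Arc 2: start y=0.000, vy=6.328 → t=1.291, apex=2.043, x_land=19.811, impact vy=-6.328
  bounce: vy ← 0.46·6.328 = 2.911
Arc 3: start y=0.000, vy=2.911 → t=0.594, apex=0.432, x_land=22.906, impact vy=-2.911
  bounce: vy ← 0.46·2.911 = 1.339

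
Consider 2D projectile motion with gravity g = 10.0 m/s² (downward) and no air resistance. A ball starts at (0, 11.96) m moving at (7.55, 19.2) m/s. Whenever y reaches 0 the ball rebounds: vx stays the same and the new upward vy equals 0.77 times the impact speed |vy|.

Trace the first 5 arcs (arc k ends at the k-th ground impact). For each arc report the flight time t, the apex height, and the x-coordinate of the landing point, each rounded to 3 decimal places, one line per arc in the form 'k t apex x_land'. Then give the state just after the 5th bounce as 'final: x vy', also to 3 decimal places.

1 4.385 30.392 33.110
2 3.797 18.019 61.776
3 2.924 10.684 83.848
4 2.251 6.334 100.844
5 1.733 3.756 113.931
final: 113.931 6.673

Arc 1: start y=11.960, vy=19.200 → t=4.385, apex=30.392, x_land=33.110, impact vy=-24.654
  bounce: vy ← 0.77·24.654 = 18.984
Arc 2: start y=0.000, vy=18.984 → t=3.797, apex=18.019, x_land=61.776, impact vy=-18.984
  bounce: vy ← 0.77·18.984 = 14.618
Arc 3: start y=0.000, vy=14.618 → t=2.924, apex=10.684, x_land=83.848, impact vy=-14.618
  bounce: vy ← 0.77·14.618 = 11.256
Arc 4: start y=0.000, vy=11.256 → t=2.251, apex=6.334, x_land=100.844, impact vy=-11.256
  bounce: vy ← 0.77·11.256 = 8.667
Arc 5: start y=0.000, vy=8.667 → t=1.733, apex=3.756, x_land=113.931, impact vy=-8.667
  bounce: vy ← 0.77·8.667 = 6.673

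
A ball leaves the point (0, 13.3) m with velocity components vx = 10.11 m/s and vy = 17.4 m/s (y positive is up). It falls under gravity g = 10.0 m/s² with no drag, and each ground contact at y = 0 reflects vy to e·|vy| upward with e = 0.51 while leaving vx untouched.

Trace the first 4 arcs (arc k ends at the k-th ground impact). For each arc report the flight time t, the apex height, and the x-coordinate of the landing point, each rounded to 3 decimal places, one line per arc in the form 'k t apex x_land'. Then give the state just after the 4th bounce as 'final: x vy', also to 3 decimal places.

1 4.125 28.438 41.702
2 2.433 7.397 66.296
3 1.241 1.924 78.838
4 0.633 0.500 85.235
final: 85.235 1.613

Arc 1: start y=13.300, vy=17.400 → t=4.125, apex=28.438, x_land=41.702, impact vy=-23.849
  bounce: vy ← 0.51·23.849 = 12.163
Arc 2: start y=0.000, vy=12.163 → t=2.433, apex=7.397, x_land=66.296, impact vy=-12.163
  bounce: vy ← 0.51·12.163 = 6.203
Arc 3: start y=0.000, vy=6.203 → t=1.241, apex=1.924, x_land=78.838, impact vy=-6.203
  bounce: vy ← 0.51·6.203 = 3.164
Arc 4: start y=0.000, vy=3.164 → t=0.633, apex=0.500, x_land=85.235, impact vy=-3.164
  bounce: vy ← 0.51·3.164 = 1.613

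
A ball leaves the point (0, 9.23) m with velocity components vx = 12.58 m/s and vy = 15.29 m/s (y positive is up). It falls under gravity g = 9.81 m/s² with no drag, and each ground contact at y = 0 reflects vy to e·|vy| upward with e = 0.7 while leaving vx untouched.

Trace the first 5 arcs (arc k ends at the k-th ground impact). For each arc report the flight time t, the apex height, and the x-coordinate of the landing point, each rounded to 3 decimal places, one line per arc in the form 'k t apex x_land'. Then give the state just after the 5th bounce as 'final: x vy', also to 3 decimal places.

Arc 1: start y=9.230, vy=15.290 → t=3.635, apex=21.146, x_land=45.727, impact vy=-20.369
  bounce: vy ← 0.7·20.369 = 14.258
Arc 2: start y=0.000, vy=14.258 → t=2.907, apex=10.361, x_land=82.295, impact vy=-14.258
  bounce: vy ← 0.7·14.258 = 9.981
Arc 3: start y=0.000, vy=9.981 → t=2.035, apex=5.077, x_land=107.893, impact vy=-9.981
  bounce: vy ← 0.7·9.981 = 6.986
Arc 4: start y=0.000, vy=6.986 → t=1.424, apex=2.488, x_land=125.811, impact vy=-6.986
  bounce: vy ← 0.7·6.986 = 4.890
Arc 5: start y=0.000, vy=4.890 → t=0.997, apex=1.219, x_land=138.354, impact vy=-4.890
  bounce: vy ← 0.7·4.890 = 3.423

1 3.635 21.146 45.727
2 2.907 10.361 82.295
3 2.035 5.077 107.893
4 1.424 2.488 125.811
5 0.997 1.219 138.354
final: 138.354 3.423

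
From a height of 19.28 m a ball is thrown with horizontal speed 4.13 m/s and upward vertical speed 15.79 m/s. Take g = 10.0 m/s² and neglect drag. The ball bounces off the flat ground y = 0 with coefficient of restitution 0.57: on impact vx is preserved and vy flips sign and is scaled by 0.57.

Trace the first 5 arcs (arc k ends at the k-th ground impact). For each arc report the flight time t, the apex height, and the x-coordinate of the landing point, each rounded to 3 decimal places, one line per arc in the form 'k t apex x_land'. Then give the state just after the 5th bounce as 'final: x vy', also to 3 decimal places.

Arc 1: start y=19.280, vy=15.790 → t=4.099, apex=31.746, x_land=16.928, impact vy=-25.198
  bounce: vy ← 0.57·25.198 = 14.363
Arc 2: start y=0.000, vy=14.363 → t=2.873, apex=10.314, x_land=28.792, impact vy=-14.363
  bounce: vy ← 0.57·14.363 = 8.187
Arc 3: start y=0.000, vy=8.187 → t=1.637, apex=3.351, x_land=35.554, impact vy=-8.187
  bounce: vy ← 0.57·8.187 = 4.666
Arc 4: start y=0.000, vy=4.666 → t=0.933, apex=1.089, x_land=39.408, impact vy=-4.666
  bounce: vy ← 0.57·4.666 = 2.660
Arc 5: start y=0.000, vy=2.660 → t=0.532, apex=0.354, x_land=41.605, impact vy=-2.660
  bounce: vy ← 0.57·2.660 = 1.516

1 4.099 31.746 16.928
2 2.873 10.314 28.792
3 1.637 3.351 35.554
4 0.933 1.089 39.408
5 0.532 0.354 41.605
final: 41.605 1.516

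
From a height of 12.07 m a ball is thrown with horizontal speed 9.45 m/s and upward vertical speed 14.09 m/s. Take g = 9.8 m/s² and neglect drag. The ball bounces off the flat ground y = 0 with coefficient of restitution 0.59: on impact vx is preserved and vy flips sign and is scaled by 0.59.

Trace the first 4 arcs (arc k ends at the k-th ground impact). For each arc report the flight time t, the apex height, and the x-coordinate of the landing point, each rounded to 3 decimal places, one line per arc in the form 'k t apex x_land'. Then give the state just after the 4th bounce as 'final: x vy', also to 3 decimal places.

Arc 1: start y=12.070, vy=14.090 → t=3.566, apex=22.199, x_land=33.701, impact vy=-20.859
  bounce: vy ← 0.59·20.859 = 12.307
Arc 2: start y=0.000, vy=12.307 → t=2.512, apex=7.727, x_land=57.435, impact vy=-12.307
  bounce: vy ← 0.59·12.307 = 7.261
Arc 3: start y=0.000, vy=7.261 → t=1.482, apex=2.690, x_land=71.439, impact vy=-7.261
  bounce: vy ← 0.59·7.261 = 4.284
Arc 4: start y=0.000, vy=4.284 → t=0.874, apex=0.936, x_land=79.701, impact vy=-4.284
  bounce: vy ← 0.59·4.284 = 2.528

1 3.566 22.199 33.701
2 2.512 7.727 57.435
3 1.482 2.690 71.439
4 0.874 0.936 79.701
final: 79.701 2.528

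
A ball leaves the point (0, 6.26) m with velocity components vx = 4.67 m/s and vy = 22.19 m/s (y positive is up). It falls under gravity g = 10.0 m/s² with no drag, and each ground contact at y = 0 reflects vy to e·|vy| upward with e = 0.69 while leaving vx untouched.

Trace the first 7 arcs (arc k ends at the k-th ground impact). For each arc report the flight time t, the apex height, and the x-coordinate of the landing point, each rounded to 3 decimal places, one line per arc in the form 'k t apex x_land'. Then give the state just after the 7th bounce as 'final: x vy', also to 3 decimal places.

1 4.704 30.880 21.968
2 3.430 14.702 37.984
3 2.366 7.000 49.035
4 1.633 3.332 56.660
5 1.127 1.587 61.921
6 0.777 0.755 65.552
7 0.536 0.360 68.057
final: 68.057 1.851

Arc 1: start y=6.260, vy=22.190 → t=4.704, apex=30.880, x_land=21.968, impact vy=-24.851
  bounce: vy ← 0.69·24.851 = 17.148
Arc 2: start y=0.000, vy=17.148 → t=3.430, apex=14.702, x_land=37.984, impact vy=-17.148
  bounce: vy ← 0.69·17.148 = 11.832
Arc 3: start y=0.000, vy=11.832 → t=2.366, apex=7.000, x_land=49.035, impact vy=-11.832
  bounce: vy ← 0.69·11.832 = 8.164
Arc 4: start y=0.000, vy=8.164 → t=1.633, apex=3.332, x_land=56.660, impact vy=-8.164
  bounce: vy ← 0.69·8.164 = 5.633
Arc 5: start y=0.000, vy=5.633 → t=1.127, apex=1.587, x_land=61.921, impact vy=-5.633
  bounce: vy ← 0.69·5.633 = 3.887
Arc 6: start y=0.000, vy=3.887 → t=0.777, apex=0.755, x_land=65.552, impact vy=-3.887
  bounce: vy ← 0.69·3.887 = 2.682
Arc 7: start y=0.000, vy=2.682 → t=0.536, apex=0.360, x_land=68.057, impact vy=-2.682
  bounce: vy ← 0.69·2.682 = 1.851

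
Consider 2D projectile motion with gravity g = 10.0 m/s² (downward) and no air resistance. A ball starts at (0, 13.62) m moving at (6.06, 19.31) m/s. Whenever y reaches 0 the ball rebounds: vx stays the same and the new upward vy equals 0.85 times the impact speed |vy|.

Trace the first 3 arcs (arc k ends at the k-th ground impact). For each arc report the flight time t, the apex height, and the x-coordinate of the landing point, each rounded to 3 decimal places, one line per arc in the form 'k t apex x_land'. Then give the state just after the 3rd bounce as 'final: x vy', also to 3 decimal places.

1 4.471 32.264 27.096
2 4.318 23.311 53.265
3 3.671 16.842 75.509
final: 75.509 15.600

Arc 1: start y=13.620, vy=19.310 → t=4.471, apex=32.264, x_land=27.096, impact vy=-25.402
  bounce: vy ← 0.85·25.402 = 21.592
Arc 2: start y=0.000, vy=21.592 → t=4.318, apex=23.311, x_land=53.265, impact vy=-21.592
  bounce: vy ← 0.85·21.592 = 18.353
Arc 3: start y=0.000, vy=18.353 → t=3.671, apex=16.842, x_land=75.509, impact vy=-18.353
  bounce: vy ← 0.85·18.353 = 15.600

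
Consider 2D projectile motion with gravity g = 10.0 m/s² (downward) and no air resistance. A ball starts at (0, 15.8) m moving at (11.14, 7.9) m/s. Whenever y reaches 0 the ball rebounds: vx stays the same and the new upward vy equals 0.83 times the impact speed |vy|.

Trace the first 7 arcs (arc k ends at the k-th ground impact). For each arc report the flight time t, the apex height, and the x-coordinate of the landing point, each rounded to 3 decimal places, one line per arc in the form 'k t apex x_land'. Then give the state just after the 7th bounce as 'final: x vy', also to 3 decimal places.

Arc 1: start y=15.800, vy=7.900 → t=2.735, apex=18.921, x_land=30.471, impact vy=-19.453
  bounce: vy ← 0.83·19.453 = 16.146
Arc 2: start y=0.000, vy=16.146 → t=3.229, apex=13.034, x_land=66.444, impact vy=-16.146
  bounce: vy ← 0.83·16.146 = 13.401
Arc 3: start y=0.000, vy=13.401 → t=2.680, apex=8.979, x_land=96.301, impact vy=-13.401
  bounce: vy ← 0.83·13.401 = 11.123
Arc 4: start y=0.000, vy=11.123 → t=2.225, apex=6.186, x_land=121.083, impact vy=-11.123
  bounce: vy ← 0.83·11.123 = 9.232
Arc 5: start y=0.000, vy=9.232 → t=1.846, apex=4.261, x_land=141.652, impact vy=-9.232
  bounce: vy ← 0.83·9.232 = 7.663
Arc 6: start y=0.000, vy=7.663 → t=1.533, apex=2.936, x_land=158.724, impact vy=-7.663
  bounce: vy ← 0.83·7.663 = 6.360
Arc 7: start y=0.000, vy=6.360 → t=1.272, apex=2.022, x_land=172.894, impact vy=-6.360
  bounce: vy ← 0.83·6.360 = 5.279

1 2.735 18.921 30.471
2 3.229 13.034 66.444
3 2.680 8.979 96.301
4 2.225 6.186 121.083
5 1.846 4.261 141.652
6 1.533 2.936 158.724
7 1.272 2.022 172.894
final: 172.894 5.279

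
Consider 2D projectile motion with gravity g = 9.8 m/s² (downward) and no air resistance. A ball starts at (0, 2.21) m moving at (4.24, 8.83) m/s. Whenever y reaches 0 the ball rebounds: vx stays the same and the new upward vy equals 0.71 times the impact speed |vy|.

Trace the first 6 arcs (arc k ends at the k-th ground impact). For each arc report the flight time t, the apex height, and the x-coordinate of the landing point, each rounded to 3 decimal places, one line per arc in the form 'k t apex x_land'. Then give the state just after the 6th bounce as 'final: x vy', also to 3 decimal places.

Arc 1: start y=2.210, vy=8.830 → t=2.025, apex=6.188, x_land=8.585, impact vy=-11.013
  bounce: vy ← 0.71·11.013 = 7.819
Arc 2: start y=0.000, vy=7.819 → t=1.596, apex=3.119, x_land=15.351, impact vy=-7.819
  bounce: vy ← 0.71·7.819 = 5.552
Arc 3: start y=0.000, vy=5.552 → t=1.133, apex=1.572, x_land=20.155, impact vy=-5.552
  bounce: vy ← 0.71·5.552 = 3.942
Arc 4: start y=0.000, vy=3.942 → t=0.804, apex=0.793, x_land=23.566, impact vy=-3.942
  bounce: vy ← 0.71·3.942 = 2.799
Arc 5: start y=0.000, vy=2.799 → t=0.571, apex=0.400, x_land=25.987, impact vy=-2.799
  bounce: vy ← 0.71·2.799 = 1.987
Arc 6: start y=0.000, vy=1.987 → t=0.406, apex=0.201, x_land=27.707, impact vy=-1.987
  bounce: vy ← 0.71·1.987 = 1.411

1 2.025 6.188 8.585
2 1.596 3.119 15.351
3 1.133 1.572 20.155
4 0.804 0.793 23.566
5 0.571 0.400 25.987
6 0.406 0.201 27.707
final: 27.707 1.411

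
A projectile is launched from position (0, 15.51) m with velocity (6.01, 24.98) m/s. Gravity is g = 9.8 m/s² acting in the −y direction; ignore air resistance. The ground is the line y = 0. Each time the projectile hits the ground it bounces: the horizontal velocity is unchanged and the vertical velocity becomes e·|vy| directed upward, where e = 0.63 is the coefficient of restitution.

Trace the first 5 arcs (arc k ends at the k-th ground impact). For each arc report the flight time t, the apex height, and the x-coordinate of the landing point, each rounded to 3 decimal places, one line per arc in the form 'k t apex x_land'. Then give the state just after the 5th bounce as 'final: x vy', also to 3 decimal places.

1 5.657 47.347 34.001
2 3.917 18.792 57.541
3 2.468 7.459 72.370
4 1.555 2.960 81.713
5 0.979 1.175 87.599
final: 87.599 3.023

Arc 1: start y=15.510, vy=24.980 → t=5.657, apex=47.347, x_land=34.001, impact vy=-30.463
  bounce: vy ← 0.63·30.463 = 19.192
Arc 2: start y=0.000, vy=19.192 → t=3.917, apex=18.792, x_land=57.541, impact vy=-19.192
  bounce: vy ← 0.63·19.192 = 12.091
Arc 3: start y=0.000, vy=12.091 → t=2.468, apex=7.459, x_land=72.370, impact vy=-12.091
  bounce: vy ← 0.63·12.091 = 7.617
Arc 4: start y=0.000, vy=7.617 → t=1.555, apex=2.960, x_land=81.713, impact vy=-7.617
  bounce: vy ← 0.63·7.617 = 4.799
Arc 5: start y=0.000, vy=4.799 → t=0.979, apex=1.175, x_land=87.599, impact vy=-4.799
  bounce: vy ← 0.63·4.799 = 3.023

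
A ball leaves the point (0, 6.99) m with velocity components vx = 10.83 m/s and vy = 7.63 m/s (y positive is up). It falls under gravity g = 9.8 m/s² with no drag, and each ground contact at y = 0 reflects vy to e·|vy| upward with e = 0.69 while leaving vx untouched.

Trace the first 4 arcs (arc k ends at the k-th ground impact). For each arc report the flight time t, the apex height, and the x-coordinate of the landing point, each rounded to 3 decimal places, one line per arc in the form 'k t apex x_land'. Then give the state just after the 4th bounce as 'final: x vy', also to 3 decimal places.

1 2.204 9.960 23.873
2 1.968 4.742 45.181
3 1.358 2.258 59.883
4 0.937 1.075 70.028
final: 70.028 3.167

Arc 1: start y=6.990, vy=7.630 → t=2.204, apex=9.960, x_land=23.873, impact vy=-13.972
  bounce: vy ← 0.69·13.972 = 9.641
Arc 2: start y=0.000, vy=9.641 → t=1.968, apex=4.742, x_land=45.181, impact vy=-9.641
  bounce: vy ← 0.69·9.641 = 6.652
Arc 3: start y=0.000, vy=6.652 → t=1.358, apex=2.258, x_land=59.883, impact vy=-6.652
  bounce: vy ← 0.69·6.652 = 4.590
Arc 4: start y=0.000, vy=4.590 → t=0.937, apex=1.075, x_land=70.028, impact vy=-4.590
  bounce: vy ← 0.69·4.590 = 3.167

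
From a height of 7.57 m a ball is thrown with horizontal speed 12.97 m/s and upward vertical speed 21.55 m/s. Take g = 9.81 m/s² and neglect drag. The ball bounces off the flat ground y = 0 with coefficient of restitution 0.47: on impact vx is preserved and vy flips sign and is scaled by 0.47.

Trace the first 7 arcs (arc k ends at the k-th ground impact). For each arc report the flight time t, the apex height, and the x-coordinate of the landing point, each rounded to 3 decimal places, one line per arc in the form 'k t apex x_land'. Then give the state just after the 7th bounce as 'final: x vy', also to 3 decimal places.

1 4.720 31.240 61.224
2 2.372 6.901 91.992
3 1.115 1.524 106.453
4 0.524 0.337 113.250
5 0.246 0.074 116.444
6 0.116 0.016 117.946
7 0.054 0.004 118.651
final: 118.651 0.125

Arc 1: start y=7.570, vy=21.550 → t=4.720, apex=31.240, x_land=61.224, impact vy=-24.757
  bounce: vy ← 0.47·24.757 = 11.636
Arc 2: start y=0.000, vy=11.636 → t=2.372, apex=6.901, x_land=91.992, impact vy=-11.636
  bounce: vy ← 0.47·11.636 = 5.469
Arc 3: start y=0.000, vy=5.469 → t=1.115, apex=1.524, x_land=106.453, impact vy=-5.469
  bounce: vy ← 0.47·5.469 = 2.570
Arc 4: start y=0.000, vy=2.570 → t=0.524, apex=0.337, x_land=113.250, impact vy=-2.570
  bounce: vy ← 0.47·2.570 = 1.208
Arc 5: start y=0.000, vy=1.208 → t=0.246, apex=0.074, x_land=116.444, impact vy=-1.208
  bounce: vy ← 0.47·1.208 = 0.568
Arc 6: start y=0.000, vy=0.568 → t=0.116, apex=0.016, x_land=117.946, impact vy=-0.568
  bounce: vy ← 0.47·0.568 = 0.267
Arc 7: start y=0.000, vy=0.267 → t=0.054, apex=0.004, x_land=118.651, impact vy=-0.267
  bounce: vy ← 0.47·0.267 = 0.125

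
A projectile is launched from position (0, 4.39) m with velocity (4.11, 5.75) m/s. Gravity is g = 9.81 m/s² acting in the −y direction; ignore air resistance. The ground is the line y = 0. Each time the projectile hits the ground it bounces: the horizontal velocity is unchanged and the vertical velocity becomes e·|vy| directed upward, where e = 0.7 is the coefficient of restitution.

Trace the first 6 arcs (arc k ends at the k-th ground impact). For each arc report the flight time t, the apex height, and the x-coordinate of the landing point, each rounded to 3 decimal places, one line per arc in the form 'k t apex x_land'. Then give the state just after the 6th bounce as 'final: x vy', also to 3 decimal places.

Arc 1: start y=4.390, vy=5.750 → t=1.699, apex=6.075, x_land=6.983, impact vy=-10.918
  bounce: vy ← 0.7·10.918 = 7.642
Arc 2: start y=0.000, vy=7.642 → t=1.558, apex=2.977, x_land=13.387, impact vy=-7.642
  bounce: vy ← 0.7·7.642 = 5.350
Arc 3: start y=0.000, vy=5.350 → t=1.091, apex=1.459, x_land=17.869, impact vy=-5.350
  bounce: vy ← 0.7·5.350 = 3.745
Arc 4: start y=0.000, vy=3.745 → t=0.763, apex=0.715, x_land=21.007, impact vy=-3.745
  bounce: vy ← 0.7·3.745 = 2.621
Arc 5: start y=0.000, vy=2.621 → t=0.534, apex=0.350, x_land=23.204, impact vy=-2.621
  bounce: vy ← 0.7·2.621 = 1.835
Arc 6: start y=0.000, vy=1.835 → t=0.374, apex=0.172, x_land=24.741, impact vy=-1.835
  bounce: vy ← 0.7·1.835 = 1.284

1 1.699 6.075 6.983
2 1.558 2.977 13.387
3 1.091 1.459 17.869
4 0.763 0.715 21.007
5 0.534 0.350 23.204
6 0.374 0.172 24.741
final: 24.741 1.284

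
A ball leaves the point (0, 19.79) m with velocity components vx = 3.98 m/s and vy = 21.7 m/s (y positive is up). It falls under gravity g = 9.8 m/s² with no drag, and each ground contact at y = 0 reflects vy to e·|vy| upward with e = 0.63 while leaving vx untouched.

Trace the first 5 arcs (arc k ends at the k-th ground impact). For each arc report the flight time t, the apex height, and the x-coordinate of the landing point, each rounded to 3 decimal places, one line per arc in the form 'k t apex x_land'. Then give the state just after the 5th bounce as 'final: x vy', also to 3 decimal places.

1 5.205 43.815 20.714
2 3.768 17.390 35.710
3 2.374 6.902 45.157
4 1.495 2.739 51.109
5 0.942 1.087 54.859
final: 54.859 2.908

Arc 1: start y=19.790, vy=21.700 → t=5.205, apex=43.815, x_land=20.714, impact vy=-29.305
  bounce: vy ← 0.63·29.305 = 18.462
Arc 2: start y=0.000, vy=18.462 → t=3.768, apex=17.390, x_land=35.710, impact vy=-18.462
  bounce: vy ← 0.63·18.462 = 11.631
Arc 3: start y=0.000, vy=11.631 → t=2.374, apex=6.902, x_land=45.157, impact vy=-11.631
  bounce: vy ← 0.63·11.631 = 7.328
Arc 4: start y=0.000, vy=7.328 → t=1.495, apex=2.739, x_land=51.109, impact vy=-7.328
  bounce: vy ← 0.63·7.328 = 4.616
Arc 5: start y=0.000, vy=4.616 → t=0.942, apex=1.087, x_land=54.859, impact vy=-4.616
  bounce: vy ← 0.63·4.616 = 2.908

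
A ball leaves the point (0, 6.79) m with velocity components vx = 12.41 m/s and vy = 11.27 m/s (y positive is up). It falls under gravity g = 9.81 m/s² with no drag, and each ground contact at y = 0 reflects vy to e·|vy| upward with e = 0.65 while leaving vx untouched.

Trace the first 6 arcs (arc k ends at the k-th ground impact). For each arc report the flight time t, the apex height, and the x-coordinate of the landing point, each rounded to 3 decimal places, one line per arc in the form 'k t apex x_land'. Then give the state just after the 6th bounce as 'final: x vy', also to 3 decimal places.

1 2.793 13.264 34.664
2 2.138 5.604 61.194
3 1.390 2.368 78.438
4 0.903 1.000 89.646
5 0.587 0.423 96.932
6 0.382 0.179 101.668
final: 101.668 1.217

Arc 1: start y=6.790, vy=11.270 → t=2.793, apex=13.264, x_land=34.664, impact vy=-16.132
  bounce: vy ← 0.65·16.132 = 10.486
Arc 2: start y=0.000, vy=10.486 → t=2.138, apex=5.604, x_land=61.194, impact vy=-10.486
  bounce: vy ← 0.65·10.486 = 6.816
Arc 3: start y=0.000, vy=6.816 → t=1.390, apex=2.368, x_land=78.438, impact vy=-6.816
  bounce: vy ← 0.65·6.816 = 4.430
Arc 4: start y=0.000, vy=4.430 → t=0.903, apex=1.000, x_land=89.646, impact vy=-4.430
  bounce: vy ← 0.65·4.430 = 2.880
Arc 5: start y=0.000, vy=2.880 → t=0.587, apex=0.423, x_land=96.932, impact vy=-2.880
  bounce: vy ← 0.65·2.880 = 1.872
Arc 6: start y=0.000, vy=1.872 → t=0.382, apex=0.179, x_land=101.668, impact vy=-1.872
  bounce: vy ← 0.65·1.872 = 1.217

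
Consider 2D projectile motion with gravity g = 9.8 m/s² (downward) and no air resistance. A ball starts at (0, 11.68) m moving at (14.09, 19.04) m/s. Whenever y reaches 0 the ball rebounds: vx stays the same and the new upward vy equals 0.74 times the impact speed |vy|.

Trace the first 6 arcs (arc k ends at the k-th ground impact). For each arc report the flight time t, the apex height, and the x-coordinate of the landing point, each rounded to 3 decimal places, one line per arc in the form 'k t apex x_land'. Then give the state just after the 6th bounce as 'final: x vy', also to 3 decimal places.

Arc 1: start y=11.680, vy=19.040 → t=4.424, apex=30.176, x_land=62.341, impact vy=-24.320
  bounce: vy ← 0.74·24.320 = 17.997
Arc 2: start y=0.000, vy=17.997 → t=3.673, apex=16.524, x_land=114.090, impact vy=-17.997
  bounce: vy ← 0.74·17.997 = 13.317
Arc 3: start y=0.000, vy=13.317 → t=2.718, apex=9.049, x_land=152.385, impact vy=-13.317
  bounce: vy ← 0.74·13.317 = 9.855
Arc 4: start y=0.000, vy=9.855 → t=2.011, apex=4.955, x_land=180.723, impact vy=-9.855
  bounce: vy ← 0.74·9.855 = 7.293
Arc 5: start y=0.000, vy=7.293 → t=1.488, apex=2.713, x_land=201.693, impact vy=-7.293
  bounce: vy ← 0.74·7.293 = 5.397
Arc 6: start y=0.000, vy=5.397 → t=1.101, apex=1.486, x_land=217.211, impact vy=-5.397
  bounce: vy ← 0.74·5.397 = 3.993

1 4.424 30.176 62.341
2 3.673 16.524 114.090
3 2.718 9.049 152.385
4 2.011 4.955 180.723
5 1.488 2.713 201.693
6 1.101 1.486 217.211
final: 217.211 3.993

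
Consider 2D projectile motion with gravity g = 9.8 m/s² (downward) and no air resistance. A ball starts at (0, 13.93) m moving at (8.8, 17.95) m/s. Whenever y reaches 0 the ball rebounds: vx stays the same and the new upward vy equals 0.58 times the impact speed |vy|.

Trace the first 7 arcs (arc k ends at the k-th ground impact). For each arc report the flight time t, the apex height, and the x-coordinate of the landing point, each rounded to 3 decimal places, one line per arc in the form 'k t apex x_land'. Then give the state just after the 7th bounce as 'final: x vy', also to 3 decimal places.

1 4.321 30.369 38.026
2 2.888 10.216 63.439
3 1.675 3.437 78.179
4 0.971 1.156 86.728
5 0.563 0.389 91.686
6 0.327 0.131 94.562
7 0.190 0.044 96.230
final: 96.230 0.539

Arc 1: start y=13.930, vy=17.950 → t=4.321, apex=30.369, x_land=38.026, impact vy=-24.397
  bounce: vy ← 0.58·24.397 = 14.150
Arc 2: start y=0.000, vy=14.150 → t=2.888, apex=10.216, x_land=63.439, impact vy=-14.150
  bounce: vy ← 0.58·14.150 = 8.207
Arc 3: start y=0.000, vy=8.207 → t=1.675, apex=3.437, x_land=78.179, impact vy=-8.207
  bounce: vy ← 0.58·8.207 = 4.760
Arc 4: start y=0.000, vy=4.760 → t=0.971, apex=1.156, x_land=86.728, impact vy=-4.760
  bounce: vy ← 0.58·4.760 = 2.761
Arc 5: start y=0.000, vy=2.761 → t=0.563, apex=0.389, x_land=91.686, impact vy=-2.761
  bounce: vy ← 0.58·2.761 = 1.601
Arc 6: start y=0.000, vy=1.601 → t=0.327, apex=0.131, x_land=94.562, impact vy=-1.601
  bounce: vy ← 0.58·1.601 = 0.929
Arc 7: start y=0.000, vy=0.929 → t=0.190, apex=0.044, x_land=96.230, impact vy=-0.929
  bounce: vy ← 0.58·0.929 = 0.539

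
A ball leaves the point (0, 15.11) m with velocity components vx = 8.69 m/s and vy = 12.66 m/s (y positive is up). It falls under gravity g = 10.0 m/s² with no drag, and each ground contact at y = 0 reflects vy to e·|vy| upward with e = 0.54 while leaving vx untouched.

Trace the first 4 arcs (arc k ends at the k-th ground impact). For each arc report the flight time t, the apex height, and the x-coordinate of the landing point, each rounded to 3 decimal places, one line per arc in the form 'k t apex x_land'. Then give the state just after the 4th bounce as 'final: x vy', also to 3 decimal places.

1 3.417 23.124 29.690
2 2.323 6.743 49.873
3 1.254 1.966 60.772
4 0.677 0.573 66.657
final: 66.657 1.829

Arc 1: start y=15.110, vy=12.660 → t=3.417, apex=23.124, x_land=29.690, impact vy=-21.505
  bounce: vy ← 0.54·21.505 = 11.613
Arc 2: start y=0.000, vy=11.613 → t=2.323, apex=6.743, x_land=49.873, impact vy=-11.613
  bounce: vy ← 0.54·11.613 = 6.271
Arc 3: start y=0.000, vy=6.271 → t=1.254, apex=1.966, x_land=60.772, impact vy=-6.271
  bounce: vy ← 0.54·6.271 = 3.386
Arc 4: start y=0.000, vy=3.386 → t=0.677, apex=0.573, x_land=66.657, impact vy=-3.386
  bounce: vy ← 0.54·3.386 = 1.829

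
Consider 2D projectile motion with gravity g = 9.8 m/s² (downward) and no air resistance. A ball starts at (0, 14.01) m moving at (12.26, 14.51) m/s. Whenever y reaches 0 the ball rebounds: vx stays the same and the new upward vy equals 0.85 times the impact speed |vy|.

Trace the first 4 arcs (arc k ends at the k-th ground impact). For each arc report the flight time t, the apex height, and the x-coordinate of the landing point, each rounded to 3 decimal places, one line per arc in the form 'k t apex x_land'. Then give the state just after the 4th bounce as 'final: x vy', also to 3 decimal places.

1 3.728 24.752 45.707
2 3.821 17.883 92.550
3 3.248 12.921 132.367
4 2.761 9.335 166.211
final: 166.211 11.498

Arc 1: start y=14.010, vy=14.510 → t=3.728, apex=24.752, x_land=45.707, impact vy=-22.026
  bounce: vy ← 0.85·22.026 = 18.722
Arc 2: start y=0.000, vy=18.722 → t=3.821, apex=17.883, x_land=92.550, impact vy=-18.722
  bounce: vy ← 0.85·18.722 = 15.914
Arc 3: start y=0.000, vy=15.914 → t=3.248, apex=12.921, x_land=132.367, impact vy=-15.914
  bounce: vy ← 0.85·15.914 = 13.527
Arc 4: start y=0.000, vy=13.527 → t=2.761, apex=9.335, x_land=166.211, impact vy=-13.527
  bounce: vy ← 0.85·13.527 = 11.498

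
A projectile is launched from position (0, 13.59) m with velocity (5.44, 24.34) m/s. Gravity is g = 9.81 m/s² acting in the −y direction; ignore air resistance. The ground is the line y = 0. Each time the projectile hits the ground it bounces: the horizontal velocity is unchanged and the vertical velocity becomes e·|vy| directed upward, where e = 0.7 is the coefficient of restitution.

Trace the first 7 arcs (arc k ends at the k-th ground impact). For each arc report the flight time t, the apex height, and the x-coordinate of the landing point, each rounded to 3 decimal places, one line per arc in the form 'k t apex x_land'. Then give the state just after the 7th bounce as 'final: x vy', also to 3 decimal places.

1 5.469 43.785 29.751
2 4.183 21.455 52.506
3 2.928 10.513 68.434
4 2.050 5.151 79.584
5 1.435 2.524 87.389
6 1.004 1.237 92.852
7 0.703 0.606 96.676
final: 96.676 2.414

Arc 1: start y=13.590, vy=24.340 → t=5.469, apex=43.785, x_land=29.751, impact vy=-29.310
  bounce: vy ← 0.7·29.310 = 20.517
Arc 2: start y=0.000, vy=20.517 → t=4.183, apex=21.455, x_land=52.506, impact vy=-20.517
  bounce: vy ← 0.7·20.517 = 14.362
Arc 3: start y=0.000, vy=14.362 → t=2.928, apex=10.513, x_land=68.434, impact vy=-14.362
  bounce: vy ← 0.7·14.362 = 10.053
Arc 4: start y=0.000, vy=10.053 → t=2.050, apex=5.151, x_land=79.584, impact vy=-10.053
  bounce: vy ← 0.7·10.053 = 7.037
Arc 5: start y=0.000, vy=7.037 → t=1.435, apex=2.524, x_land=87.389, impact vy=-7.037
  bounce: vy ← 0.7·7.037 = 4.926
Arc 6: start y=0.000, vy=4.926 → t=1.004, apex=1.237, x_land=92.852, impact vy=-4.926
  bounce: vy ← 0.7·4.926 = 3.448
Arc 7: start y=0.000, vy=3.448 → t=0.703, apex=0.606, x_land=96.676, impact vy=-3.448
  bounce: vy ← 0.7·3.448 = 2.414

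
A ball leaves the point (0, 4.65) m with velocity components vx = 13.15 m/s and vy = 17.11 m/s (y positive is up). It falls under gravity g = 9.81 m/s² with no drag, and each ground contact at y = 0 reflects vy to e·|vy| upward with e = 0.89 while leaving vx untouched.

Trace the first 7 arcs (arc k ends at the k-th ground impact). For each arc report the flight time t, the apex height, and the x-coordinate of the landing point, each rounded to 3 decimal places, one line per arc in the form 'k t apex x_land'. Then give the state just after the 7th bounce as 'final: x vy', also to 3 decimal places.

1 3.742 19.571 49.203
2 3.556 15.502 95.958
3 3.164 12.279 137.571
4 2.816 9.726 174.606
5 2.507 7.704 207.567
6 2.231 6.103 236.903
7 1.985 4.834 263.011
final: 263.011 8.667

Arc 1: start y=4.650, vy=17.110 → t=3.742, apex=19.571, x_land=49.203, impact vy=-19.596
  bounce: vy ← 0.89·19.596 = 17.440
Arc 2: start y=0.000, vy=17.440 → t=3.556, apex=15.502, x_land=95.958, impact vy=-17.440
  bounce: vy ← 0.89·17.440 = 15.522
Arc 3: start y=0.000, vy=15.522 → t=3.164, apex=12.279, x_land=137.571, impact vy=-15.522
  bounce: vy ← 0.89·15.522 = 13.814
Arc 4: start y=0.000, vy=13.814 → t=2.816, apex=9.726, x_land=174.606, impact vy=-13.814
  bounce: vy ← 0.89·13.814 = 12.295
Arc 5: start y=0.000, vy=12.295 → t=2.507, apex=7.704, x_land=207.567, impact vy=-12.295
  bounce: vy ← 0.89·12.295 = 10.942
Arc 6: start y=0.000, vy=10.942 → t=2.231, apex=6.103, x_land=236.903, impact vy=-10.942
  bounce: vy ← 0.89·10.942 = 9.739
Arc 7: start y=0.000, vy=9.739 → t=1.985, apex=4.834, x_land=263.011, impact vy=-9.739
  bounce: vy ← 0.89·9.739 = 8.667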